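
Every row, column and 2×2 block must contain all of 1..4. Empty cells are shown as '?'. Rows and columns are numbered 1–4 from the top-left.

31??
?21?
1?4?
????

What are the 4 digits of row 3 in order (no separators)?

1342

row 1, column 3 = 2: row 1 has {1,3}; col 3 has {1,4}; box has {1} → only 2 remains.
row 1, column 4 = 4: row 1 has {1,2,3}; col 4 has {}; box has {1,2} → only 4 remains.
row 2, column 1 = 4: row 2 has {1,2}; col 1 has {1,3}; box has {1,2,3} → only 4 remains.
row 2, column 4 = 3: row 2 has {1,2,4}; col 4 has {4}; box has {1,2,4} → only 3 remains.
row 3, column 2 = 3: row 3 has {1,4}; col 2 has {1,2}; box has {1} → only 3 remains.
row 3, column 4 = 2: row 3 has {1,3,4}; col 4 has {3,4}; box has {4} → only 2 remains.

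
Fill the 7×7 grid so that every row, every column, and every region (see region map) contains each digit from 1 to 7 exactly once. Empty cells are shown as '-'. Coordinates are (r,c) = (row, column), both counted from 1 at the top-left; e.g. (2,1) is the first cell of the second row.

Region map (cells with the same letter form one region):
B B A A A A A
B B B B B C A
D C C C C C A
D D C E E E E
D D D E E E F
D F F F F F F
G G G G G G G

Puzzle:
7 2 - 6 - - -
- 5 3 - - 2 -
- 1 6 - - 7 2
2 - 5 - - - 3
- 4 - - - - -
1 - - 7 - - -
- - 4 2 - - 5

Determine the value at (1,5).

3

(1,3) = 1: row 1 has {2,6,7}; col 3 has {3,4,5,6}; region has {2,6} → only 1 remains.
(1,7) = 4: row 1 has {1,2,6,7}; col 7 has {2,3,5}; region has {1,2,6} → only 4 remains.
(2,7) = 7: row 2 has {2,3,5}; col 7 has {2,3,4,5}; region has {1,2,4,6} → only 7 remains.
(5,3) = 7: row 5 has {4}; col 3 has {1,3,4,5,6}; region has {1,2,4} → only 7 remains.
(6,3) = 2: row 6 has {1,7}; col 3 has {1,3,4,5,6,7}; region has {7} → only 2 remains.
(6,7) = 6: row 6 has {1,2,7}; col 7 has {2,3,4,5,7}; region has {2,7} → only 6 remains.
(4,2) = 6: row 4 has {2,3,5}; col 2 has {1,2,4,5}; region has {1,2,4,7} → only 6 remains.
(5,7) = 1: row 5 has {4,7}; col 7 has {2,3,4,5,6,7}; region has {2,6,7} → only 1 remains.
(6,2) = 3: row 6 has {1,2,6,7}; col 2 has {1,2,4,5,6}; region has {1,2,6,7} → only 3 remains.
(7,2) = 7: row 7 has {2,4,5}; col 2 has {1,2,3,4,5,6}; region has {2,4,5} → only 7 remains.
(5,4) = 5: row 5 has {1,4,7}; col 4 has {2,6,7}; region has {3} → only 5 remains.
(5,6) = 6: row 5 has {1,4,5,7}; col 6 has {2,7}; region has {3,5} → only 6 remains.
(5,1) = 3: row 5 has {1,4,5,6,7}; col 1 has {1,2,7}; region has {1,2,4,6,7} → only 3 remains.
(5,5) = 2: row 5 has {1,3,4,5,6,7}; col 5 has {}; region has {3,5,6} → only 2 remains.
(7,1) = 6: row 7 has {2,4,5,7}; col 1 has {1,2,3,7}; region has {2,4,5,7} → only 6 remains.
(2,1) = 4: row 2 has {2,3,5,7}; col 1 has {1,2,3,6,7}; region has {2,3,5,7} → only 4 remains.
(2,4) = 1: row 2 has {2,3,4,5,7}; col 4 has {2,5,6,7}; region has {2,3,4,5,7} → only 1 remains.
(2,5) = 6: row 2 has {1,2,3,4,5,7}; col 5 has {2}; region has {1,2,3,4,5,7} → only 6 remains.
(3,1) = 5: row 3 has {1,2,6,7}; col 1 has {1,2,3,4,6,7}; region has {1,2,3,4,6,7} → only 5 remains.
(4,4) = 4: row 4 has {2,3,5,6}; col 4 has {1,2,5,6,7}; region has {2,3,5,6} → only 4 remains.
(4,6) = 1: row 4 has {2,3,4,5,6}; col 6 has {2,6,7}; region has {2,3,4,5,6} → only 1 remains.
(7,6) = 3: row 7 has {2,4,5,6,7}; col 6 has {1,2,6,7}; region has {2,4,5,6,7} → only 3 remains.
(1,6) = 5: row 1 has {1,2,4,6,7}; col 6 has {1,2,3,6,7}; region has {1,2,4,6,7} → only 5 remains.
(3,4) = 3: row 3 has {1,2,5,6,7}; col 4 has {1,2,4,5,6,7}; region has {1,2,5,6,7} → only 3 remains.
(3,5) = 4: row 3 has {1,2,3,5,6,7}; col 5 has {2,6}; region has {1,2,3,5,6,7} → only 4 remains.
(4,5) = 7: row 4 has {1,2,3,4,5,6}; col 5 has {2,4,6}; region has {1,2,3,4,5,6} → only 7 remains.
(6,5) = 5: row 6 has {1,2,3,6,7}; col 5 has {2,4,6,7}; region has {1,2,3,6,7} → only 5 remains.
(6,6) = 4: row 6 has {1,2,3,5,6,7}; col 6 has {1,2,3,5,6,7}; region has {1,2,3,5,6,7} → only 4 remains.
(7,5) = 1: row 7 has {2,3,4,5,6,7}; col 5 has {2,4,5,6,7}; region has {2,3,4,5,6,7} → only 1 remains.
(1,5) = 3: row 1 has {1,2,4,5,6,7}; col 5 has {1,2,4,5,6,7}; region has {1,2,4,5,6,7} → only 3 remains.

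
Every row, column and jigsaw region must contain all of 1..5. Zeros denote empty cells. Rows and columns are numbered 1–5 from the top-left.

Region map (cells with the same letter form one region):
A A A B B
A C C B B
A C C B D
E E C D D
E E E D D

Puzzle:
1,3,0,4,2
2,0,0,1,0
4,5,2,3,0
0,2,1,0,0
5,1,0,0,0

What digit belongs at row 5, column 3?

4

row 1, column 3 = 5 (sole candidate).
row 2, column 2 = 4 (sole candidate).
row 2, column 3 = 3 (sole candidate).
row 2, column 5 = 5 (sole candidate).
row 3, column 5 = 1 (sole candidate).
row 4, column 1 = 3 (sole candidate).
row 4, column 4 = 5 (sole candidate).
row 4, column 5 = 4 (sole candidate).
row 5, column 3 = 4: row 5 has {1,5}; col 3 has {1,2,3,5}; region has {1,2,3,5} → only 4 remains.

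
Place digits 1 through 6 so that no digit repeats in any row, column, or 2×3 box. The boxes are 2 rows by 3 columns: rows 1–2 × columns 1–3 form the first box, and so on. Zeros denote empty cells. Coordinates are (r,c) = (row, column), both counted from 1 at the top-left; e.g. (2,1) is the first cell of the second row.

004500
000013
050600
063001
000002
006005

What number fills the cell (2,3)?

5

(1,6) = 6: row 1 has {4,5}; col 6 has {1,2,3,5}; box has {1,3,5} → only 6 remains.
(2,2) = 2: row 2 has {1,3}; col 2 has {5,6}; box has {4} → only 2 remains.
(2,3) = 5: row 2 has {1,2,3}; col 3 has {3,4,6}; box has {2,4} → only 5 remains.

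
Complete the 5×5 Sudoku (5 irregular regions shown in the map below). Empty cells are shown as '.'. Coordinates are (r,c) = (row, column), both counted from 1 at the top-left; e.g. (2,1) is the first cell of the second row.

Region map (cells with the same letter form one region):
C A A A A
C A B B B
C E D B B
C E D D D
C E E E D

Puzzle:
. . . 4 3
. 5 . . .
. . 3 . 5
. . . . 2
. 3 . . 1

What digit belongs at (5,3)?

5

(2,5) = 4 (sole candidate).
(4,4) = 5 (sole candidate).
(5,4) = 2 (sole candidate).
(3,4) = 1 (sole candidate).
(4,3) = 4 (sole candidate).
(5,3) = 5: row 5 has {1,2,3}; col 3 has {3,4}; region has {2,3} → only 5 remains.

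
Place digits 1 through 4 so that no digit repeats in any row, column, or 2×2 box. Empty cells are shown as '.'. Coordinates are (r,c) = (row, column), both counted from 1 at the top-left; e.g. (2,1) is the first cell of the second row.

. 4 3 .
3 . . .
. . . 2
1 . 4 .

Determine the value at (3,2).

3

(1,1) = 2 (sole candidate).
(1,4) = 1 (sole candidate).
(2,2) = 1 (sole candidate).
(2,3) = 2 (sole candidate).
(2,4) = 4 (sole candidate).
(3,1) = 4 (sole candidate).
(3,2) = 3: row 3 has {2,4}; col 2 has {1,4}; box has {1,4} → only 3 remains.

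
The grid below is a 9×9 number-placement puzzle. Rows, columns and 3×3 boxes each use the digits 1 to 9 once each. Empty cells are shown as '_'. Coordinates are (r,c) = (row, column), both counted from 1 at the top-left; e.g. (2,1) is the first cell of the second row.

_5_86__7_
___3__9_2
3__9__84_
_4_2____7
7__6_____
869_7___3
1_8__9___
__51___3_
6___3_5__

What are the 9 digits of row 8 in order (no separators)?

275186439

(1,9) = 1: row 1 has {5,6,7,8}; col 9 has {2,3,7}; box has {2,4,7,8,9} → only 1 remains.
(2,1) = 4: row 2 has {2,3,9}; col 1 has {1,3,6,7,8}; box has {3,5} → only 4 remains.
(4,1) = 5: row 4 has {2,4,7}; col 1 has {1,3,4,6,7,8}; box has {4,6,7,8,9} → only 5 remains.
(1,3) = 2: row 1 has {1,5,6,7,8}; col 3 has {5,8,9}; box has {3,4,5} → only 2 remains.
(1,6) = 4: row 1 has {1,2,5,6,7,8}; col 6 has {9}; box has {3,6,8,9} → only 4 remains.
(1,7) = 3: row 1 has {1,2,4,5,6,7,8}; col 7 has {5,8,9}; box has {1,2,4,7,8,9} → only 3 remains.
(1,1) = 9: row 1 has {1,2,3,4,5,6,7,8}; col 1 has {1,3,4,5,6,7,8}; box has {2,3,4,5} → only 9 remains.
(8,1) = 2: row 8 has {1,3,5}; col 1 has {1,3,4,5,6,7,8,9}; box has {1,5,6,8} → only 2 remains.
(2,2) = 8: in row 2, 8 can only go here (every other open cell in that row sees an 8).
(7,2) = 3: in row 7, 3 can only go here (every other open cell in that row sees a 3).
(9,8) = 1: in row 9, 1 can only go here (every other open cell in that row sees a 1).
(9,6) = 2: in row 9, 2 can only go here (every other open cell in that row sees a 2).
(3,5) = 2: in row 3, 2 can only go here (every other open cell in that row sees a 2).
(9,9) = 8: in row 9, 8 can only go here (every other open cell in that row sees an 8).
(9,2) = 9: in row 9, 9 can only go here (every other open cell in that row sees a 9).
(8,2) = 7: row 8 has {1,2,3,5}; col 2 has {3,4,5,6,8,9}; box has {1,2,3,5,6,8,9} → only 7 remains.
(9,3) = 4: row 9 has {1,2,3,5,6,8,9}; col 3 has {2,5,8,9}; box has {1,2,3,5,6,7,8,9} → only 4 remains.
(9,4) = 7: row 9 has {1,2,3,4,5,6,8,9}; col 4 has {1,2,3,6,8,9}; box has {1,2,3,9} → only 7 remains.
(3,2) = 1: row 3 has {2,3,4,8,9}; col 2 has {3,4,5,6,7,8,9}; box has {2,3,4,5,8,9} → only 1 remains.
(5,2) = 2: row 5 has {6,7}; col 2 has {1,3,4,5,6,7,8,9}; box has {4,5,6,7,8,9} → only 2 remains.
(7,7) = 7: in row 7, 7 can only go here (every other open cell in that row sees a 7).
(7,8) = 2: in row 7, 2 can only go here (every other open cell in that row sees a 2).
(6,8) = 5: row 6 has {3,6,7,8,9}; col 8 has {1,2,3,4,7}; box has {3,7} → only 5 remains.
(2,8) = 6: row 2 has {2,3,4,8,9}; col 8 has {1,2,3,4,5,7}; box has {1,2,3,4,7,8,9} → only 6 remains.
(3,9) = 5: row 3 has {1,2,3,4,8,9}; col 9 has {1,2,3,7,8}; box has {1,2,3,4,6,7,8,9} → only 5 remains.
(6,4) = 4: row 6 has {3,5,6,7,8,9}; col 4 has {1,2,3,6,7,8,9}; box has {2,6,7} → only 4 remains.
(6,6) = 1: row 6 has {3,4,5,6,7,8,9}; col 6 has {2,4,9}; box has {2,4,6,7} → only 1 remains.
(6,7) = 2: row 6 has {1,3,4,5,6,7,8,9}; col 7 has {3,5,7,8,9}; box has {3,5,7} → only 2 remains.
(7,4) = 5: row 7 has {1,2,3,7,8,9}; col 4 has {1,2,3,4,6,7,8,9}; box has {1,2,3,7,9} → only 5 remains.
(7,5) = 4: row 7 has {1,2,3,5,7,8,9}; col 5 has {2,3,6,7}; box has {1,2,3,5,7,9} → only 4 remains.
(7,9) = 6: row 7 has {1,2,3,4,5,7,8,9}; col 9 has {1,2,3,5,7,8}; box has {1,2,3,5,7,8} → only 6 remains.
(8,5) = 8: row 8 has {1,2,3,5,7}; col 5 has {2,3,4,6,7}; box has {1,2,3,4,5,7,9} → only 8 remains.
(8,6) = 6: row 8 has {1,2,3,5,7,8}; col 6 has {1,2,4,9}; box has {1,2,3,4,5,7,8,9} → only 6 remains.
(8,7) = 4: row 8 has {1,2,3,5,6,7,8}; col 7 has {2,3,5,7,8,9}; box has {1,2,3,5,6,7,8} → only 4 remains.
(8,9) = 9: row 8 has {1,2,3,4,5,6,7,8}; col 9 has {1,2,3,5,6,7,8}; box has {1,2,3,4,5,6,7,8} → only 9 remains.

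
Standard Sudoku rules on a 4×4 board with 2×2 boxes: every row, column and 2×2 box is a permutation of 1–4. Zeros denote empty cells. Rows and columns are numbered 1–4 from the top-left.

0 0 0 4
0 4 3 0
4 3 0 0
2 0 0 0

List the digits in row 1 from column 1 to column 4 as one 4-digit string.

R2C1 = 1: row 2 has {3,4}; col 1 has {2,4}; box has {4} → only 1 remains.
R2C4 = 2: row 2 has {1,3,4}; col 4 has {4}; box has {3,4} → only 2 remains.
R3C4 = 1: row 3 has {3,4}; col 4 has {2,4}; box has {} → only 1 remains.
R4C2 = 1: row 4 has {2}; col 2 has {3,4}; box has {2,3,4} → only 1 remains.
R4C3 = 4: row 4 has {1,2}; col 3 has {3}; box has {1} → only 4 remains.
R4C4 = 3: row 4 has {1,2,4}; col 4 has {1,2,4}; box has {1,4} → only 3 remains.
R1C1 = 3: row 1 has {4}; col 1 has {1,2,4}; box has {1,4} → only 3 remains.
R1C2 = 2: row 1 has {3,4}; col 2 has {1,3,4}; box has {1,3,4} → only 2 remains.
R1C3 = 1: row 1 has {2,3,4}; col 3 has {3,4}; box has {2,3,4} → only 1 remains.

3214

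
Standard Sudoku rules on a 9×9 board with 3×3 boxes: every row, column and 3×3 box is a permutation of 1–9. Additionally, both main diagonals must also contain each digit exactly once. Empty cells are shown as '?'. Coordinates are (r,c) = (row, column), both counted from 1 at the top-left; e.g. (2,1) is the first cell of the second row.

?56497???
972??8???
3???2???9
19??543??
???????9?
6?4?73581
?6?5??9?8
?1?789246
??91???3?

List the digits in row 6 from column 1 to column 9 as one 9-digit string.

(1,1) = 8: row 1 has {4,5,6,7,9}; col 1 has {1,3,6,9}; box has {2,3,5,6,7,9}; main diagonal has {3,4,7,9} → only 8 remains.
(1,7) = 1: row 1 has {4,5,6,7,8,9}; col 7 has {2,3,5,9}; box has {9} → only 1 remains.
(1,8) = 2: row 1 has {1,4,5,6,7,8,9}; col 8 has {3,4,8,9}; box has {1,9} → only 2 remains.
(1,9) = 3: row 1 has {1,2,4,5,6,7,8,9}; col 9 has {1,6,8,9}; box has {1,2,9}; anti-diagonal has {1,4} → only 3 remains.
(3,2) = 4: row 3 has {2,3,9}; col 2 has {1,5,6,7,9}; box has {2,3,5,6,7,8,9} → only 4 remains.
(3,3) = 1: row 3 has {2,3,4,9}; col 3 has {2,4,6,9}; box has {2,3,4,5,6,7,8,9}; main diagonal has {3,4,7,8,9} → only 1 remains.
(3,4) = 6: row 3 has {1,2,3,4,9}; col 4 has {1,4,5,7}; box has {2,4,7,8,9} → only 6 remains.
(3,6) = 5: row 3 has {1,2,3,4,6,9}; col 6 has {3,4,7,8,9}; box has {2,4,6,7,8,9} → only 5 remains.
(3,8) = 7: row 3 has {1,2,3,4,5,6,9}; col 8 has {2,3,4,8,9}; box has {1,2,3,9} → only 7 remains.
(4,4) = 2: row 4 has {1,3,4,5,9}; col 4 has {1,4,5,6,7}; box has {3,4,5,7}; main diagonal has {1,3,4,7,8,9} → only 2 remains.
(4,8) = 6: row 4 has {1,2,3,4,5,9}; col 8 has {2,3,4,7,8,9}; box has {1,3,5,8,9} → only 6 remains.
(4,9) = 7: row 4 has {1,2,3,4,5,6,9}; col 9 has {1,3,6,8,9}; box has {1,3,5,6,8,9} → only 7 remains.
(5,4) = 8: row 5 has {9}; col 4 has {1,2,4,5,6,7}; box has {2,3,4,5,7} → only 8 remains.
(5,5) = 6: row 5 has {8,9}; col 5 has {2,5,7,8,9}; box has {2,3,4,5,7,8}; main diagonal has {1,2,3,4,7,8,9}; anti-diagonal has {1,3,4} → only 6 remains.
(5,6) = 1: row 5 has {6,8,9}; col 6 has {3,4,5,7,8,9}; box has {2,3,4,5,6,7,8} → only 1 remains.
(5,7) = 4: row 5 has {1,6,8,9}; col 7 has {1,2,3,5,9}; box has {1,3,5,6,7,8,9} → only 4 remains.
(5,9) = 2: row 5 has {1,4,6,8,9}; col 9 has {1,3,6,7,8,9}; box has {1,3,4,5,6,7,8,9} → only 2 remains.
(6,2) = 2: row 6 has {1,3,4,5,6,7,8}; col 2 has {1,4,5,6,7,9}; box has {1,4,6,9} → only 2 remains.
(6,4) = 9: row 6 has {1,2,3,4,5,6,7,8}; col 4 has {1,2,4,5,6,7,8}; box has {1,2,3,4,5,6,7,8}; anti-diagonal has {1,3,4,6} → only 9 remains.

624973581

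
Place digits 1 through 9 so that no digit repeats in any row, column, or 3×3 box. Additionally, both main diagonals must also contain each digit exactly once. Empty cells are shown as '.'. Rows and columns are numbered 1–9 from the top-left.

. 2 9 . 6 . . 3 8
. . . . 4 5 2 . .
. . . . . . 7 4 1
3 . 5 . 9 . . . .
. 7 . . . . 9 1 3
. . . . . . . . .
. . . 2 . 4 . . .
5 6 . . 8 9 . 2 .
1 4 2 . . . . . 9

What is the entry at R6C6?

7

R1C7 = 5: row 1 has {2,3,6,8,9}; col 7 has {2,7,9}; box has {1,2,3,4,7,8} → only 5 remains.
R2C8 = 9: row 2 has {2,4,5}; col 8 has {1,2,3,4}; box has {1,2,3,4,5,7,8}; anti-diagonal has {1,6,7,8} → only 9 remains.
R2C9 = 6: row 2 has {2,4,5,9}; col 9 has {1,3,8,9}; box has {1,2,3,4,5,7,8,9} → only 6 remains.
R4C6 = 2: row 4 has {3,5,9}; col 6 has {4,5,9}; box has {9}; anti-diagonal has {1,6,7,8,9} → only 2 remains.
R5C5 = 5: row 5 has {1,3,7,9}; col 5 has {4,6,8,9}; box has {2,9}; main diagonal has {2,9}; anti-diagonal has {1,2,6,7,8,9} → only 5 remains.
R7C3 = 3: row 7 has {2,4}; col 3 has {2,5,9}; box has {1,2,4,5,6}; anti-diagonal has {1,2,5,6,7,8,9} → only 3 remains.
R8C3 = 7: row 8 has {2,5,6,8,9}; col 3 has {2,3,5,9}; box has {1,2,3,4,5,6} → only 7 remains.
R8C9 = 4: row 8 has {2,5,6,7,8,9}; col 9 has {1,3,6,8,9}; box has {2,9} → only 4 remains.
R4C9 = 7: row 4 has {2,3,5,9}; col 9 has {1,3,4,6,8,9}; box has {1,3,9} → only 7 remains.
R6C4 = 4: row 6 has {}; col 4 has {2}; box has {2,5,9}; anti-diagonal has {1,2,3,5,6,7,8,9} → only 4 remains.
R7C9 = 5: row 7 has {2,3,4}; col 9 has {1,3,4,6,7,8,9}; box has {2,4,9} → only 5 remains.
R6C9 = 2: row 6 has {4}; col 9 has {1,3,4,5,6,7,8,9}; box has {1,3,7,9} → only 2 remains.
R1C1 = 4: in row 1, 4 can only go here (every other open cell in that row sees a 4).
R3C5 = 2: in row 3, 2 can only go here (every other open cell in that row sees a 2).
R3C2 = 5: in row 3, 5 can only go here (every other open cell in that row sees a 5).
R3C4 = 9: in row 3, 9 can only go here (every other open cell in that row sees a 9).
R3C6 = 3: in row 3, 3 can only go here (every other open cell in that row sees a 3).
R2C2 = 3: in row 2, 3 can only go here (every other open cell in that row sees a 3).
R4C7 = 4: in row 4, 4 can only go here (every other open cell in that row sees a 4).
R5C1 = 2: in row 5, 2 can only go here (every other open cell in that row sees a 2).
R5C3 = 4: in row 5, 4 can only go here (every other open cell in that row sees a 4).
R6C5 = 3: in row 6, 3 can only go here (every other open cell in that row sees a 3).
R6C8 = 5: in row 6, 5 can only go here (every other open cell in that row sees a 5).
R9C5 = 7: row 9 has {1,2,4,9}; col 5 has {2,3,4,5,6,8,9}; box has {2,4,8,9} → only 7 remains.
R9C6 = 6: row 9 has {1,2,4,7,9}; col 6 has {2,3,4,5,9}; box has {2,4,7,8,9} → only 6 remains.
R9C8 = 8: row 9 has {1,2,4,6,7,9}; col 8 has {1,2,3,4,5,9}; box has {2,4,5,9} → only 8 remains.
R4C8 = 6: row 4 has {2,3,4,5,7,9}; col 8 has {1,2,3,4,5,8,9}; box has {1,2,3,4,5,7,9} → only 6 remains.
R5C6 = 8: row 5 has {1,2,3,4,5,7,9}; col 6 has {2,3,4,5,6,9}; box has {2,3,4,5,9} → only 8 remains.
R6C7 = 8: row 6 has {2,3,4,5}; col 7 has {2,4,5,7,9}; box has {1,2,3,4,5,6,7,9} → only 8 remains.
R7C5 = 1: row 7 has {2,3,4,5}; col 5 has {2,3,4,5,6,7,8,9}; box has {2,4,6,7,8,9} → only 1 remains.
R7C7 = 6: row 7 has {1,2,3,4,5}; col 7 has {2,4,5,7,8,9}; box has {2,4,5,8,9}; main diagonal has {2,3,4,5,9} → only 6 remains.
R7C8 = 7: row 7 has {1,2,3,4,5,6}; col 8 has {1,2,3,4,5,6,8,9}; box has {2,4,5,6,8,9} → only 7 remains.
R8C4 = 3: row 8 has {2,4,5,6,7,8,9}; col 4 has {2,4,9}; box has {1,2,4,6,7,8,9} → only 3 remains.
R8C7 = 1: row 8 has {2,3,4,5,6,7,8,9}; col 7 has {2,4,5,6,7,8,9}; box has {2,4,5,6,7,8,9} → only 1 remains.
R9C4 = 5: row 9 has {1,2,4,6,7,8,9}; col 4 has {2,3,4,9}; box has {1,2,3,4,6,7,8,9} → only 5 remains.
R9C7 = 3: row 9 has {1,2,4,5,6,7,8,9}; col 7 has {1,2,4,5,6,7,8,9}; box has {1,2,4,5,6,7,8,9} → only 3 remains.
R3C3 = 8: row 3 has {1,2,3,4,5,7,9}; col 3 has {2,3,4,5,7,9}; box has {2,3,4,5,9}; main diagonal has {2,3,4,5,6,9} → only 8 remains.
R4C4 = 1: row 4 has {2,3,4,5,6,7,9}; col 4 has {2,3,4,5,9}; box has {2,3,4,5,8,9}; main diagonal has {2,3,4,5,6,8,9} → only 1 remains.
R5C4 = 6: row 5 has {1,2,3,4,5,7,8,9}; col 4 has {1,2,3,4,5,9}; box has {1,2,3,4,5,8,9} → only 6 remains.
R6C6 = 7: row 6 has {2,3,4,5,8}; col 6 has {2,3,4,5,6,8,9}; box has {1,2,3,4,5,6,8,9}; main diagonal has {1,2,3,4,5,6,8,9} → only 7 remains.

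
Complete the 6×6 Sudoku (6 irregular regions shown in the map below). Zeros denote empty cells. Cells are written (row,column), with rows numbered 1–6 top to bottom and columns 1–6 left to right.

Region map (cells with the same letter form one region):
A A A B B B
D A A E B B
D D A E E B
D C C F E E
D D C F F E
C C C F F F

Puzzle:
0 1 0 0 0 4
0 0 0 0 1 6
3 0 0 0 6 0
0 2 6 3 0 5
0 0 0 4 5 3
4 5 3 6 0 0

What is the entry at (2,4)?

(2,4) = 2: row 2 has {1,6}; col 4 has {3,4,6}; region has {3,5,6} → only 2 remains.

2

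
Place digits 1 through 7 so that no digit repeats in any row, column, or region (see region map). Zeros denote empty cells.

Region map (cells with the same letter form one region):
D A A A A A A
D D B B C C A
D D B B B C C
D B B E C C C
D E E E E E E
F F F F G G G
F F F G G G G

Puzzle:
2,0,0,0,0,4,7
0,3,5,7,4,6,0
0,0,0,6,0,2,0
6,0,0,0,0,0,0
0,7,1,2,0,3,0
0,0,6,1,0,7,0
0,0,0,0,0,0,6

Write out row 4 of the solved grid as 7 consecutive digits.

6124753

row 1, column 3 = 3: row 1 has {2,4,7}; col 3 has {1,5,6}; region has {4,7} → only 3 remains.
row 1, column 4 = 5: row 1 has {2,3,4,7}; col 4 has {1,2,6,7}; region has {3,4,7} → only 5 remains.
row 2, column 1 = 1: row 2 has {3,4,5,6,7}; col 1 has {2,6}; region has {2,3,6} → only 1 remains.
row 2, column 7 = 2: row 2 has {1,3,4,5,6,7}; col 7 has {6,7}; region has {3,4,5,7} → only 2 remains.
row 3, column 3 = 4: row 3 has {2,6}; col 3 has {1,3,5,6}; region has {5,6,7} → only 4 remains.
row 4, column 3 = 2: row 4 has {6}; col 3 has {1,3,4,5,6}; region has {4,5,6,7} → only 2 remains.
row 4, column 4 = 4: row 4 has {2,6}; col 4 has {1,2,5,6,7}; region has {1,2,3,7} → only 4 remains.
row 5, column 7 = 5: row 5 has {1,2,3,7}; col 7 has {2,6,7}; region has {1,2,3,4,7} → only 5 remains.
row 7, column 3 = 7: row 7 has {6}; col 3 has {1,2,3,4,5,6}; region has {1,6} → only 7 remains.
row 7, column 4 = 3: row 7 has {6,7}; col 4 has {1,2,4,5,6,7}; region has {6,7} → only 3 remains.
row 3, column 2 = 5: row 3 has {2,4,6}; col 2 has {3,7}; region has {1,2,3,6} → only 5 remains.
row 4, column 2 = 1: row 4 has {2,4,6}; col 2 has {3,5,7}; region has {2,4,5,6,7} → only 1 remains.
row 4, column 6 = 5: row 4 has {1,2,4,6}; col 6 has {2,3,4,6,7}; region has {2,4,6} → only 5 remains.
row 4, column 7 = 3: row 4 has {1,2,4,5,6}; col 7 has {2,5,6,7}; region has {2,4,5,6} → only 3 remains.
row 5, column 1 = 4: row 5 has {1,2,3,5,7}; col 1 has {1,2,6}; region has {1,2,3,5,6} → only 4 remains.
row 5, column 5 = 6: row 5 has {1,2,3,4,5,7}; col 5 has {4}; region has {1,2,3,4,5,7} → only 6 remains.
row 6, column 7 = 4: row 6 has {1,6,7}; col 7 has {2,3,5,6,7}; region has {3,6,7} → only 4 remains.
row 7, column 1 = 5: row 7 has {3,6,7}; col 1 has {1,2,4,6}; region has {1,6,7} → only 5 remains.
row 7, column 6 = 1: row 7 has {3,5,6,7}; col 6 has {2,3,4,5,6,7}; region has {3,4,6,7} → only 1 remains.
row 1, column 2 = 6: row 1 has {2,3,4,5,7}; col 2 has {1,3,5,7}; region has {2,3,4,5,7} → only 6 remains.
row 1, column 5 = 1: row 1 has {2,3,4,5,6,7}; col 5 has {4,6}; region has {2,3,4,5,6,7} → only 1 remains.
row 3, column 1 = 7: row 3 has {2,4,5,6}; col 1 has {1,2,4,5,6}; region has {1,2,3,4,5,6} → only 7 remains.
row 3, column 5 = 3: row 3 has {2,4,5,6,7}; col 5 has {1,4,6}; region has {1,2,4,5,6,7} → only 3 remains.
row 3, column 7 = 1: row 3 has {2,3,4,5,6,7}; col 7 has {2,3,4,5,6,7}; region has {2,3,4,5,6} → only 1 remains.
row 4, column 5 = 7: row 4 has {1,2,3,4,5,6}; col 5 has {1,3,4,6}; region has {1,2,3,4,5,6} → only 7 remains.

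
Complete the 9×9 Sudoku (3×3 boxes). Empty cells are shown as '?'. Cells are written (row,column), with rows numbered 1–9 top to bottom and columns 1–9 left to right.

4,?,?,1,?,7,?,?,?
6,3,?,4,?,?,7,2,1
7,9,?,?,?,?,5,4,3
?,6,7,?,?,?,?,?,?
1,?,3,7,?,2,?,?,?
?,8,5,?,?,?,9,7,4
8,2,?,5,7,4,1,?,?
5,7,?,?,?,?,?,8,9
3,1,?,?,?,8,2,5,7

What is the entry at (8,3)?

(1,2) = 5: row 1 has {1,4,7}; col 2 has {1,2,3,6,7,8,9}; box has {3,4,6,7,9} → only 5 remains.
(2,3) = 8: row 2 has {1,2,3,4,6,7}; col 3 has {3,5,7}; box has {3,4,5,6,7,9} → only 8 remains.
(3,6) = 6: row 3 has {3,4,5,7,9}; col 6 has {2,4,7,8}; box has {1,4,7} → only 6 remains.
(5,2) = 4: row 5 has {1,2,3,7}; col 2 has {1,2,3,5,6,7,8,9}; box has {1,3,5,6,7,8} → only 4 remains.
(5,8) = 6: row 5 has {1,2,3,4,7}; col 8 has {2,4,5,7,8}; box has {4,7,9} → only 6 remains.
(6,1) = 2: row 6 has {4,5,7,8,9}; col 1 has {1,3,4,5,6,7,8}; box has {1,3,4,5,6,7,8} → only 2 remains.
(7,8) = 3: row 7 has {1,2,4,5,7,8}; col 8 has {2,4,5,6,7,8}; box has {1,2,5,7,8,9} → only 3 remains.
(7,9) = 6: row 7 has {1,2,3,4,5,7,8}; col 9 has {1,3,4,7,9}; box has {1,2,3,5,7,8,9} → only 6 remains.
(8,7) = 4: row 8 has {5,7,8,9}; col 7 has {1,2,5,7,9}; box has {1,2,3,5,6,7,8,9} → only 4 remains.
(1,3) = 2: row 1 has {1,4,5,7}; col 3 has {3,5,7,8}; box has {3,4,5,6,7,8,9} → only 2 remains.
(1,8) = 9: row 1 has {1,2,4,5,7}; col 8 has {2,3,4,5,6,7,8}; box has {1,2,3,4,5,7} → only 9 remains.
(1,9) = 8: row 1 has {1,2,4,5,7,9}; col 9 has {1,3,4,6,7,9}; box has {1,2,3,4,5,7,9} → only 8 remains.
(3,3) = 1: row 3 has {3,4,5,6,7,9}; col 3 has {2,3,5,7,8}; box has {2,3,4,5,6,7,8,9} → only 1 remains.
(4,1) = 9: row 4 has {6,7}; col 1 has {1,2,3,4,5,6,7,8}; box has {1,2,3,4,5,6,7,8} → only 9 remains.
(4,8) = 1: row 4 has {6,7,9}; col 8 has {2,3,4,5,6,7,8,9}; box has {4,6,7,9} → only 1 remains.
(5,7) = 8: row 5 has {1,2,3,4,6,7}; col 7 has {1,2,4,5,7,9}; box has {1,4,6,7,9} → only 8 remains.
(5,9) = 5: row 5 has {1,2,3,4,6,7,8}; col 9 has {1,3,4,6,7,8,9}; box has {1,4,6,7,8,9} → only 5 remains.
(7,3) = 9: row 7 has {1,2,3,4,5,6,7,8}; col 3 has {1,2,3,5,7,8}; box has {1,2,3,5,7,8} → only 9 remains.
(8,3) = 6: row 8 has {4,5,7,8,9}; col 3 has {1,2,3,5,7,8,9}; box has {1,2,3,5,7,8,9} → only 6 remains.

6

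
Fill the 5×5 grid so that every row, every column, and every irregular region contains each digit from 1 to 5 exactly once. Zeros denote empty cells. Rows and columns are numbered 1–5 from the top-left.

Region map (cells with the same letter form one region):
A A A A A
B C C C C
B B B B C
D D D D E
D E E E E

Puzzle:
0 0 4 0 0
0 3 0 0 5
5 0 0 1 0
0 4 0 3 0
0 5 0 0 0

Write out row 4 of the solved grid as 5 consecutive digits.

R3C2 = 2: row 3 has {1,5}; col 2 has {3,4,5}; region has {1,5} → only 2 remains.
R3C3 = 3: row 3 has {1,2,5}; col 3 has {4}; region has {1,2,5} → only 3 remains.
R3C5 = 4: row 3 has {1,2,3,5}; col 5 has {5}; region has {3,5} → only 4 remains.
R1C2 = 1: row 1 has {4}; col 2 has {2,3,4,5}; region has {4} → only 1 remains.
R2C1 = 4: row 2 has {3,5}; col 1 has {5}; region has {1,2,3,5} → only 4 remains.
R2C4 = 2: row 2 has {3,4,5}; col 4 has {1,3}; region has {3,4,5} → only 2 remains.
R5C4 = 4: row 5 has {5}; col 4 has {1,2,3}; region has {5} → only 4 remains.
R1C4 = 5: row 1 has {1,4}; col 4 has {1,2,3,4}; region has {1,4} → only 5 remains.
R2C3 = 1: row 2 has {2,3,4,5}; col 3 has {3,4}; region has {2,3,4,5} → only 1 remains.
R5C3 = 2: row 5 has {4,5}; col 3 has {1,3,4}; region has {4,5} → only 2 remains.
R4C3 = 5: row 4 has {3,4}; col 3 has {1,2,3,4}; region has {3,4} → only 5 remains.
R4C5 = 1: row 4 has {3,4,5}; col 5 has {4,5}; region has {2,4,5} → only 1 remains.
R5C1 = 1: row 5 has {2,4,5}; col 1 has {4,5}; region has {3,4,5} → only 1 remains.
R5C5 = 3: row 5 has {1,2,4,5}; col 5 has {1,4,5}; region has {1,2,4,5} → only 3 remains.
R1C5 = 2: row 1 has {1,4,5}; col 5 has {1,3,4,5}; region has {1,4,5} → only 2 remains.
R4C1 = 2: row 4 has {1,3,4,5}; col 1 has {1,4,5}; region has {1,3,4,5} → only 2 remains.

24531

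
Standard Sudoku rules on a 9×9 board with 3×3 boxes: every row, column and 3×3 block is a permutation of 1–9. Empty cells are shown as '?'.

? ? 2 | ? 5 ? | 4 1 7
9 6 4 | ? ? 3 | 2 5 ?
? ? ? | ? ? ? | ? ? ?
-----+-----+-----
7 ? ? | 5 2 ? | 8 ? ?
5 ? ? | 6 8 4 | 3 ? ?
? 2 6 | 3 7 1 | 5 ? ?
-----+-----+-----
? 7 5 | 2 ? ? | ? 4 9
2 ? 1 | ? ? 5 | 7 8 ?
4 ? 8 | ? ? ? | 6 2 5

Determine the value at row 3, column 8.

3

row 2, column 5 = 1 (sole candidate).
row 2, column 9 = 8 (sole candidate).
row 3, column 7 = 9 (sole candidate).
row 4, column 6 = 9 (sole candidate).
row 4, column 8 = 6 (sole candidate).
row 5, column 3 = 9 (sole candidate).
row 5, column 8 = 7 (sole candidate).
row 6, column 1 = 8 (sole candidate).
row 6, column 8 = 9 (sole candidate).
row 6, column 9 = 4 (sole candidate).
row 7, column 7 = 1 (sole candidate).
row 8, column 9 = 3 (sole candidate).
row 9, column 6 = 7 (sole candidate).
row 1, column 1 = 3 (sole candidate).
row 1, column 2 = 8 (sole candidate).
row 1, column 4 = 9 (sole candidate).
row 1, column 6 = 6 (sole candidate).
row 2, column 4 = 7 (sole candidate).
row 3, column 1 = 1 (sole candidate).
row 3, column 2 = 5 (sole candidate).
row 3, column 3 = 7 (sole candidate).
row 3, column 5 = 4 (sole candidate).
row 3, column 8 = 3: row 3 has {1,4,5,7,9}; col 8 has {1,2,4,5,6,7,8,9}; box has {1,2,4,5,7,8,9} → only 3 remains.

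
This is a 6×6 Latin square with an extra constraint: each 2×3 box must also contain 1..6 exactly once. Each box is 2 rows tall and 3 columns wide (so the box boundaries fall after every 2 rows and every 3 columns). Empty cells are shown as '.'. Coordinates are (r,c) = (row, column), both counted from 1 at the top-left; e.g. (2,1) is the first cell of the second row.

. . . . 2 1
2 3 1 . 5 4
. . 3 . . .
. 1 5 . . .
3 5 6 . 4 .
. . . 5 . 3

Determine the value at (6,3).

(1,3) = 4 (sole candidate).
(2,4) = 6 (sole candidate).
(5,6) = 2 (sole candidate).
(6,3) = 2: row 6 has {3,5}; col 3 has {1,3,4,5,6}; box has {3,5,6} → only 2 remains.

2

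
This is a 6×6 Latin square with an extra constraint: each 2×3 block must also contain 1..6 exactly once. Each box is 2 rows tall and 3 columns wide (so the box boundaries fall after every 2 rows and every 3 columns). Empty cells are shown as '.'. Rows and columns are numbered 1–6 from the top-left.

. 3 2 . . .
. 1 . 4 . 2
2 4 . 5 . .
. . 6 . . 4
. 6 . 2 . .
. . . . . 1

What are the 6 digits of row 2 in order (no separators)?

615432

R2C3 = 5: row 2 has {1,2,4}; col 3 has {2,6}; box has {1,2,3} → only 5 remains.
R4C2 = 5: row 4 has {4,6}; col 2 has {1,3,4,6}; box has {2,4,6} → only 5 remains.
R6C2 = 2: row 6 has {1}; col 2 has {1,3,4,5,6}; box has {6} → only 2 remains.
R2C1 = 6: row 2 has {1,2,4,5}; col 1 has {2}; box has {1,2,3,5} → only 6 remains.
R2C5 = 3: row 2 has {1,2,4,5,6}; col 5 has {}; box has {2,4} → only 3 remains.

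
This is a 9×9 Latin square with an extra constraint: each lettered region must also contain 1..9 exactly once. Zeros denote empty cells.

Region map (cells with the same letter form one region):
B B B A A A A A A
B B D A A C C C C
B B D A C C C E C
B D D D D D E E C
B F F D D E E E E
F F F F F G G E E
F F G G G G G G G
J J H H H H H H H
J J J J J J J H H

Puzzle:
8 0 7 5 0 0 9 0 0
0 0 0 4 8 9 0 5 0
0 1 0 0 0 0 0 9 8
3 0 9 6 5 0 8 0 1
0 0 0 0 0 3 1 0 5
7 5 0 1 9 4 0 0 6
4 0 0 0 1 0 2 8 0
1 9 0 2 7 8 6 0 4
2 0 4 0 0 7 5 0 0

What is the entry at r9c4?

r2c1 = 6 (sole candidate).
r2c2 = 2 (sole candidate).
r3c1 = 5 (sole candidate).
r4c6 = 2 (sole candidate).
r5c1 = 9 (sole candidate).
r5c5 = 4 (sole candidate).
r6c7 = 3 (sole candidate).
r6c8 = 2 (sole candidate).
r8c8 = 3 (sole candidate).
r9c8 = 1 (sole candidate).
r9c9 = 9 (sole candidate).
r1c2 = 4 (sole candidate).
r1c8 = 6 (sole candidate).
r2c7 = 7 (sole candidate).
r2c9 = 3 (sole candidate).
r3c3 = 3 (sole candidate).
r3c4 = 7 (sole candidate).
r3c6 = 6 (sole candidate).
r3c7 = 4 (sole candidate).
r4c2 = 7 (sole candidate).
r4c8 = 4 (sole candidate).
r5c4 = 8 (sole candidate).
r5c8 = 7 (sole candidate).
r6c3 = 8 (sole candidate).
r7c4 = 9 (sole candidate).
r7c6 = 5 (sole candidate).
r7c9 = 7 (sole candidate).
r8c3 = 5 (sole candidate).
r9c4 = 3: row 9 has {1,2,4,5,7,9}; col 4 has {1,2,4,5,6,7,8,9}; region has {1,2,4,5,7,9} → only 3 remains.

3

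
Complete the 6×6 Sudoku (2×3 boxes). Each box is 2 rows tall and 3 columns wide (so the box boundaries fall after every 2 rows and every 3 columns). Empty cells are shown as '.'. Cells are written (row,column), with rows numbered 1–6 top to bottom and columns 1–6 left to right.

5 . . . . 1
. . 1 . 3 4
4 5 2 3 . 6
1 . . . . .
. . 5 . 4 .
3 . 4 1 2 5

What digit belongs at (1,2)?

4

(1,5) = 6 (sole candidate).
(3,5) = 1 (sole candidate).
(4,5) = 5 (sole candidate).
(4,6) = 2 (sole candidate).
(5,4) = 6 (sole candidate).
(5,6) = 3 (sole candidate).
(6,2) = 6 (sole candidate).
(1,3) = 3 (sole candidate).
(1,4) = 2 (sole candidate).
(2,2) = 2 (sole candidate).
(2,4) = 5 (sole candidate).
(4,2) = 3 (sole candidate).
(4,3) = 6 (sole candidate).
(4,4) = 4 (sole candidate).
(5,1) = 2 (sole candidate).
(5,2) = 1 (sole candidate).
(1,2) = 4: row 1 has {1,2,3,5,6}; col 2 has {1,2,3,5,6}; box has {1,2,3,5} → only 4 remains.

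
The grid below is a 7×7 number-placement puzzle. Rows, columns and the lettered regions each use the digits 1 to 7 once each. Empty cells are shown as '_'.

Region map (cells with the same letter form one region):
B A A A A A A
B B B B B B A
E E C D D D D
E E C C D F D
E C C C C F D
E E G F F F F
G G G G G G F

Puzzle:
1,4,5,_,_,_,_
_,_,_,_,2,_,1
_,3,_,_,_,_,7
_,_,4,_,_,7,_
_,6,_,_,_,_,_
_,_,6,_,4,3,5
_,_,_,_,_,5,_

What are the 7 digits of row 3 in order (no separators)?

4325167

r7c7 = 6: in row 7, 6 can only go here (every other open cell in that row sees a 6).
r5c7 = 4: in column 7, 4 can only go here (every other open cell in that column sees a 4).
r3c1 = 4: in row 3, 4 can only go here (every other open cell in that row sees a 4).
r7c4 = 4: in row 7, 4 can only go here (every other open cell in that row sees a 4).
r2c6 = 4: in row 2, 4 can only go here (every other open cell in that row sees a 4).
r4c1 = 6: in region E, 6 can only go here (every other open cell in that region sees a 6).
r2c4 = 6: in row 2, 6 can only go here (every other open cell in that row sees a 6).
Singles propagation stalls; r3c3 is still open with candidates {1,2}.
  Try r3c3 = 1: this forces r5c6=1; then column 4 has no cell left for 1 — contradiction.
So r3c3 = 2.
r4c7 = 2 (hidden single in region D).
r1c7 = 3 (sole candidate).
r4c5 = 3 (hidden single in region D).
r5c4 = 3 (hidden single in column 4).
r1c4 = 7 (hidden single in column 4).
r1c5 = 6 (sole candidate).
r1c6 = 2 (sole candidate).
r5c6 = 1 (sole candidate).
r6c4 = 2 (sole candidate).
r3c6 = 6: row 3 has {2,3,4,7}; col 6 has {1,2,3,4,5,7}; region has {2,3,4,7} → only 6 remains.
r5c3 = 7 (sole candidate).
r5c5 = 5 (sole candidate).
r6c1 = 7 (sole candidate).
r6c2 = 1 (sole candidate).
r2c3 = 3 (sole candidate).
r3c5 = 1: row 3 has {2,3,4,6,7}; col 5 has {2,3,4,5,6}; region has {2,3,4,6,7} → only 1 remains.
r4c2 = 5 (sole candidate).
r4c4 = 1 (sole candidate).
r5c1 = 2 (sole candidate).
r7c1 = 3 (sole candidate).
r7c3 = 1 (sole candidate).
r7c5 = 7 (sole candidate).
r2c1 = 5 (sole candidate).
r2c2 = 7 (sole candidate).
r3c4 = 5: row 3 has {1,2,3,4,6,7}; col 4 has {1,2,3,4,6,7}; region has {1,2,3,4,6,7} → only 5 remains.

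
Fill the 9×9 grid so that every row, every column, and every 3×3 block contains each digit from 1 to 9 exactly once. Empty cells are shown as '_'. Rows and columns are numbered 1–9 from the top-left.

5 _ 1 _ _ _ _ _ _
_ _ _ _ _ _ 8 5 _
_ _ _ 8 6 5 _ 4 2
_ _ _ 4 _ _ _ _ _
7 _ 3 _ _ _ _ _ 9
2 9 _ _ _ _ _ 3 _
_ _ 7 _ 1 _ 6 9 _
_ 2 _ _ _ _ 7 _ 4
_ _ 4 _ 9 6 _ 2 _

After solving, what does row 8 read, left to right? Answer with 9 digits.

926583714

r3c3 = 9 (sole candidate).
r3c1 = 3 (sole candidate).
r3c2 = 7 (sole candidate).
r3c7 = 1 (sole candidate).
r7c1 = 8 (sole candidate).
r9c1 = 1 (sole candidate).
r4c1 = 6 (sole candidate).
r8c1 = 9: row 8 has {2,4,7}; col 1 has {1,2,3,5,6,7,8}; box has {1,2,4,7,8} → only 9 remains.
r2c1 = 4 (sole candidate).
r2c2 = 6 (sole candidate).
r2c3 = 2 (sole candidate).
r1c2 = 8 (sole candidate).
r4c6 = 9 (hidden single in row 4).
r2c4 = 9 (hidden single in row 2).
r1c7 = 9 (hidden single in row 1).
r2c6 = 1 (hidden single in row 2).
r4c5 = 3 (hidden single in row 4).
r2c5 = 7 (sole candidate).
r2c9 = 3 (sole candidate).
r7c9 = 5 (sole candidate).
r9c7 = 3 (sole candidate).
r9c9 = 8 (sole candidate).
r7c2 = 3 (sole candidate).
r7c4 = 2 (sole candidate).
r7c6 = 4 (sole candidate).
r8c8 = 1: row 8 has {2,4,7,9}; col 8 has {2,3,4,5,9}; box has {2,3,4,5,6,7,8,9} → only 1 remains.
r9c2 = 5 (sole candidate).
r9c4 = 7 (sole candidate).
r1c4 = 3 (sole candidate).
r1c6 = 2 (sole candidate).
r4c2 = 1 (sole candidate).
r4c9 = 7 (sole candidate).
r5c2 = 4 (sole candidate).
r5c6 = 8 (sole candidate).
r5c8 = 6 (sole candidate).
r6c5 = 5 (sole candidate).
r6c6 = 7 (sole candidate).
r6c7 = 4 (sole candidate).
r6c9 = 1 (sole candidate).
r8c3 = 6: row 8 has {1,2,4,7,9}; col 3 has {1,2,3,4,7,9}; box has {1,2,3,4,5,7,8,9} → only 6 remains.
r8c4 = 5: row 8 has {1,2,4,6,7,9}; col 4 has {2,3,4,7,8,9}; box has {1,2,4,6,7,9} → only 5 remains.
r8c5 = 8: row 8 has {1,2,4,5,6,7,9}; col 5 has {1,3,5,6,7,9}; box has {1,2,4,5,6,7,9} → only 8 remains.
r8c6 = 3: row 8 has {1,2,4,5,6,7,8,9}; col 6 has {1,2,4,5,6,7,8,9}; box has {1,2,4,5,6,7,8,9} → only 3 remains.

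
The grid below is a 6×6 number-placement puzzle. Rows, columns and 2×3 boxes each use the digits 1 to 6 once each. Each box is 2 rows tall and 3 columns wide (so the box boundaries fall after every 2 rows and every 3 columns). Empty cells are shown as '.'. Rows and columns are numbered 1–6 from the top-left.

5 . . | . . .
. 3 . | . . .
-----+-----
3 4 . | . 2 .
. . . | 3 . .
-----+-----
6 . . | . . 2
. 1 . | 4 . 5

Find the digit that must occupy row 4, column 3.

6

row 5, column 2 = 5: row 5 has {2,6}; col 2 has {1,3,4}; box has {1,6} → only 5 remains.
row 5, column 4 = 1: row 5 has {2,5,6}; col 4 has {3,4}; box has {2,4,5} → only 1 remains.
row 5, column 5 = 3: row 5 has {1,2,5,6}; col 5 has {2}; box has {1,2,4,5} → only 3 remains.
row 6, column 1 = 2: row 6 has {1,4,5}; col 1 has {3,5,6}; box has {1,5,6} → only 2 remains.
row 6, column 3 = 3: row 6 has {1,2,4,5}; col 3 has {}; box has {1,2,5,6} → only 3 remains.
row 6, column 5 = 6: row 6 has {1,2,3,4,5}; col 5 has {2,3}; box has {1,2,3,4,5} → only 6 remains.
row 4, column 1 = 1: row 4 has {3}; col 1 has {2,3,5,6}; box has {3,4} → only 1 remains.
row 5, column 3 = 4: row 5 has {1,2,3,5,6}; col 3 has {3}; box has {1,2,3,5,6} → only 4 remains.
row 2, column 1 = 4: row 2 has {3}; col 1 has {1,2,3,5,6}; box has {3,5} → only 4 remains.
row 1, column 6 = 3: in row 1, 3 can only go here (every other open cell in that row sees a 3).
row 1, column 5 = 4: in row 1, 4 can only go here (every other open cell in that row sees a 4).
row 4, column 5 = 5: row 4 has {1,3}; col 5 has {2,3,4,6}; box has {2,3} → only 5 remains.
row 2, column 5 = 1: row 2 has {3,4}; col 5 has {2,3,4,5,6}; box has {3,4} → only 1 remains.
row 2, column 6 = 6: row 2 has {1,3,4}; col 6 has {2,3,5}; box has {1,3,4} → only 6 remains.
row 3, column 4 = 6: row 3 has {2,3,4}; col 4 has {1,3,4}; box has {2,3,5} → only 6 remains.
row 3, column 6 = 1: row 3 has {2,3,4,6}; col 6 has {2,3,5,6}; box has {2,3,5,6} → only 1 remains.
row 4, column 6 = 4: row 4 has {1,3,5}; col 6 has {1,2,3,5,6}; box has {1,2,3,5,6} → only 4 remains.
row 1, column 4 = 2: row 1 has {3,4,5}; col 4 has {1,3,4,6}; box has {1,3,4,6} → only 2 remains.
row 2, column 3 = 2: row 2 has {1,3,4,6}; col 3 has {3,4}; box has {3,4,5} → only 2 remains.
row 2, column 4 = 5: row 2 has {1,2,3,4,6}; col 4 has {1,2,3,4,6}; box has {1,2,3,4,6} → only 5 remains.
row 3, column 3 = 5: row 3 has {1,2,3,4,6}; col 3 has {2,3,4}; box has {1,3,4} → only 5 remains.
row 4, column 3 = 6: row 4 has {1,3,4,5}; col 3 has {2,3,4,5}; box has {1,3,4,5} → only 6 remains.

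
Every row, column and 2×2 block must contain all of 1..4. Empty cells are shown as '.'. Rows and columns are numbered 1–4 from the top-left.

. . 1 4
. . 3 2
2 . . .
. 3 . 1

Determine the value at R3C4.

R1C1 = 3: row 1 has {1,4}; col 1 has {2}; box has {} → only 3 remains.
R1C2 = 2: row 1 has {1,3,4}; col 2 has {3}; box has {3} → only 2 remains.
R3C3 = 4: row 3 has {2}; col 3 has {1,3}; box has {1} → only 4 remains.
R3C4 = 3: row 3 has {2,4}; col 4 has {1,2,4}; box has {1,4} → only 3 remains.

3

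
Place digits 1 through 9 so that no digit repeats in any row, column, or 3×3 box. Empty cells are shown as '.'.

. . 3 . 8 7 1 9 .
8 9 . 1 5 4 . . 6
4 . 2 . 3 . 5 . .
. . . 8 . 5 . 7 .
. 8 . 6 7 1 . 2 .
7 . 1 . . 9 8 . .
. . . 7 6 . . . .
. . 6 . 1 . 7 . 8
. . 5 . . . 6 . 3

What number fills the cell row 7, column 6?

3

row 1, column 4 = 2: row 1 has {1,3,7,8,9}; col 4 has {1,6,7,8}; box has {1,3,4,5,7,8} → only 2 remains.
row 1, column 9 = 4: row 1 has {1,2,3,7,8,9}; col 9 has {3,6,8}; box has {1,5,6,9} → only 4 remains.
row 2, column 3 = 7: row 2 has {1,4,5,6,8,9}; col 3 has {1,2,3,5,6}; box has {2,3,4,8,9} → only 7 remains.
row 2, column 8 = 3: row 2 has {1,4,5,6,7,8,9}; col 8 has {2,7,9}; box has {1,4,5,6,9} → only 3 remains.
row 3, column 4 = 9: row 3 has {2,3,4,5}; col 4 has {1,2,6,7,8}; box has {1,2,3,4,5,7,8} → only 9 remains.
row 3, column 6 = 6: row 3 has {2,3,4,5,9}; col 6 has {1,4,5,7,9}; box has {1,2,3,4,5,7,8,9} → only 6 remains.
row 3, column 8 = 8: row 3 has {2,3,4,5,6,9}; col 8 has {2,3,7,9}; box has {1,3,4,5,6,9} → only 8 remains.
row 3, column 9 = 7: row 3 has {2,3,4,5,6,8,9}; col 9 has {3,4,6,8}; box has {1,3,4,5,6,8,9} → only 7 remains.
row 6, column 9 = 5: row 6 has {1,7,8,9}; col 9 has {3,4,6,7,8}; box has {2,7,8} → only 5 remains.
row 9, column 4 = 4: row 9 has {3,5,6}; col 4 has {1,2,6,7,8,9}; box has {1,6,7} → only 4 remains.
row 9, column 8 = 1: row 9 has {3,4,5,6}; col 8 has {2,3,7,8,9}; box has {3,6,7,8} → only 1 remains.
row 2, column 7 = 2: row 2 has {1,3,4,5,6,7,8,9}; col 7 has {1,5,6,7,8}; box has {1,3,4,5,6,7,8,9} → only 2 remains.
row 3, column 2 = 1: row 3 has {2,3,4,5,6,7,8,9}; col 2 has {8,9}; box has {2,3,4,7,8,9} → only 1 remains.
row 5, column 9 = 9: row 5 has {1,2,6,7,8}; col 9 has {3,4,5,6,7,8}; box has {2,5,7,8} → only 9 remains.
row 6, column 4 = 3: row 6 has {1,5,7,8,9}; col 4 has {1,2,4,6,7,8,9}; box has {1,5,6,7,8,9} → only 3 remains.
row 7, column 9 = 2: row 7 has {6,7}; col 9 has {3,4,5,6,7,8,9}; box has {1,3,6,7,8} → only 2 remains.
row 8, column 4 = 5: row 8 has {1,6,7,8}; col 4 has {1,2,3,4,6,7,8,9}; box has {1,4,6,7} → only 5 remains.
row 8, column 8 = 4: row 8 has {1,5,6,7,8}; col 8 has {1,2,3,7,8,9}; box has {1,2,3,6,7,8} → only 4 remains.
row 4, column 9 = 1: row 4 has {5,7,8}; col 9 has {2,3,4,5,6,7,8,9}; box has {2,5,7,8,9} → only 1 remains.
row 5, column 3 = 4: row 5 has {1,2,6,7,8,9}; col 3 has {1,2,3,5,6,7}; box has {1,7,8} → only 4 remains.
row 5, column 7 = 3: row 5 has {1,2,4,6,7,8,9}; col 7 has {1,2,5,6,7,8}; box has {1,2,5,7,8,9} → only 3 remains.
row 6, column 8 = 6: row 6 has {1,3,5,7,8,9}; col 8 has {1,2,3,4,7,8,9}; box has {1,2,3,5,7,8,9} → only 6 remains.
row 7, column 7 = 9: row 7 has {2,6,7}; col 7 has {1,2,3,5,6,7,8}; box has {1,2,3,4,6,7,8} → only 9 remains.
row 7, column 8 = 5: row 7 has {2,6,7,9}; col 8 has {1,2,3,4,6,7,8,9}; box has {1,2,3,4,6,7,8,9} → only 5 remains.
row 4, column 3 = 9: row 4 has {1,5,7,8}; col 3 has {1,2,3,4,5,6,7}; box has {1,4,7,8} → only 9 remains.
row 4, column 7 = 4: row 4 has {1,5,7,8,9}; col 7 has {1,2,3,5,6,7,8,9}; box has {1,2,3,5,6,7,8,9} → only 4 remains.
row 5, column 1 = 5: row 5 has {1,2,3,4,6,7,8,9}; col 1 has {4,7,8}; box has {1,4,7,8,9} → only 5 remains.
row 6, column 2 = 2: row 6 has {1,3,5,6,7,8,9}; col 2 has {1,8,9}; box has {1,4,5,7,8,9} → only 2 remains.
row 6, column 5 = 4: row 6 has {1,2,3,5,6,7,8,9}; col 5 has {1,3,5,6,7,8}; box has {1,3,5,6,7,8,9} → only 4 remains.
row 7, column 3 = 8: row 7 has {2,5,6,7,9}; col 3 has {1,2,3,4,5,6,7,9}; box has {5,6} → only 8 remains.
row 7, column 6 = 3: row 7 has {2,5,6,7,8,9}; col 6 has {1,4,5,6,7,9}; box has {1,4,5,6,7} → only 3 remains.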